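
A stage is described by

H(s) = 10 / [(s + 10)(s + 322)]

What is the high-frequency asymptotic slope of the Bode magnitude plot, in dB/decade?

-40 dB/decade

Each pole contributes −20 dB/decade at high frequency; each zero contributes +20 dB/decade.
Net: 0 zero(s) − 2 pole(s) → -40 dB/decade.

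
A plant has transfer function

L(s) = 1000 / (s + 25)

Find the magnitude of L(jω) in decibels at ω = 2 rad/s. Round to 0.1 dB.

Substitute s = j2:
Numerator: 1000 = 1000 + j0
Denominator: (j2) + 25 = 25 + j2
|N| = √(1000² + 0²) ≈ 1000, ∠N ≈ 0.00°
|D| = √(25² + 2²) ≈ 25.08, ∠D ≈ 4.57°
|L| = 1000 / 25.08 ≈ 39.872
Gain = 20 log₁₀(39.872) ≈ 32.01 dB

32.0 dB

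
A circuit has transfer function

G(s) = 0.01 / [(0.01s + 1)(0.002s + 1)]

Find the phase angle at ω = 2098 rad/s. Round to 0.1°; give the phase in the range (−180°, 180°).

At ω = 2098 rad/s:
pole (1 + j2098·0.01) = 1 + j20.98 → |·| ≈ 21.004, ∠ ≈ 87.27°
pole (1 + j2098·0.002) = 1 + j4.196 → |·| ≈ 4.3135, ∠ ≈ 76.60°
∠G = (0°) − (87.27° + 76.60°) = -163.87°

-163.9°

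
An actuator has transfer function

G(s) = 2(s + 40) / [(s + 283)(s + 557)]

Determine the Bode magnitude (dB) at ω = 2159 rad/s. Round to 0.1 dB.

-61.0 dB

At s = jω = j2159:
zero (s+40): 40 + j2159 → |·| = √(40²+2159²) = √4662881 ≈ 2159.4, ∠ = arctan(2159/40) ≈ 88.94°
pole (s+283): 283 + j2159 → |·| = √(283²+2159²) = √4741370 ≈ 2177.5, ∠ = arctan(2159/283) ≈ 82.53°
pole (s+557): 557 + j2159 → |·| = √(557²+2159²) = √4971530 ≈ 2229.7, ∠ = arctan(2159/557) ≈ 75.53°
|G| = 2 · 2159.4 / 4.8552e+06 ≈ 0.00088952
Gain = 20 log₁₀(0.00088952) ≈ -61.02 dB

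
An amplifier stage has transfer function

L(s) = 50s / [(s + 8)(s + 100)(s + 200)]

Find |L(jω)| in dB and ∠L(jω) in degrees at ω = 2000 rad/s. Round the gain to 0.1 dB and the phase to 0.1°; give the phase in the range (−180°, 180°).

At s = jω = j2000:
zero at origin: s = j2000 → |·| = 2000, ∠ = 90.00°
pole (s+8): 8 + j2000 → |·| = √(8²+2000²) = √4000064 ≈ 2000, ∠ = arctan(2000/8) ≈ 89.77°
pole (s+100): 100 + j2000 → |·| = √(100²+2000²) = √4010000 ≈ 2002.5, ∠ = arctan(2000/100) ≈ 87.14°
pole (s+200): 200 + j2000 → |·| = √(200²+2000²) = √4040000 ≈ 2010, ∠ = arctan(2000/200) ≈ 84.29°
|L| = 50 · 2000 / 8.05e+09 ≈ 1.2422e-05
Gain = 20 log₁₀(1.2422e-05) ≈ -98.12 dB
∠L = 90.00° − 261.20° = -171.20°

-98.1 dB, -171.2°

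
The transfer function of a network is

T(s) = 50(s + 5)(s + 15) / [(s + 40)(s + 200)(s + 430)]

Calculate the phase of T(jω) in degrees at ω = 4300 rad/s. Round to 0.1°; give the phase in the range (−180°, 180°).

At s = jω = j4300:
zero (s+5): 5 + j4300 → |·| = √(5²+4300²) = √18490025 ≈ 4300, ∠ = arctan(4300/5) ≈ 89.93°
zero (s+15): 15 + j4300 → |·| = √(15²+4300²) = √18490225 ≈ 4300, ∠ = arctan(4300/15) ≈ 89.80°
pole (s+40): 40 + j4300 → |·| = √(40²+4300²) = √18491600 ≈ 4300.2, ∠ = arctan(4300/40) ≈ 89.47°
pole (s+200): 200 + j4300 → |·| = √(200²+4300²) = √18530000 ≈ 4304.6, ∠ = arctan(4300/200) ≈ 87.34°
pole (s+430): 430 + j4300 → |·| = √(430²+4300²) = √18674900 ≈ 4321.4, ∠ = arctan(4300/430) ≈ 84.29°
∠T = 179.73° − 261.10° = -81.37°

-81.4°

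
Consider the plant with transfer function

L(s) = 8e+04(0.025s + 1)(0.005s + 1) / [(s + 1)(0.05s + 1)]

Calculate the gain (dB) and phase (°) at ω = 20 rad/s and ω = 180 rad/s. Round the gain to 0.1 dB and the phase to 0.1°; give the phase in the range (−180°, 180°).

ω = 20: 70.0 dB, -99.9°; ω = 180: 49.7 dB, -53.9°

At ω = 20 rad/s:
zero (1 + j20·0.025) = 1 + j0.5 → |·| ≈ 1.118, ∠ ≈ 26.57°
zero (1 + j20·0.005) = 1 + j0.1 → |·| ≈ 1.005, ∠ ≈ 5.71°
pole (1 + j20·1) = 1 + j20 → |·| ≈ 20.025, ∠ ≈ 87.14°
pole (1 + j20·0.05) = 1 + j1 → |·| ≈ 1.4142, ∠ ≈ 45.00°
|L| = 8e+04 · 1.118 · 1.005 / (20.025 · 1.4142) ≈ 3174.1
Gain = 20 log₁₀(3174.1) ≈ 70.03 dB
∠L = (26.57° + 5.71°) − (87.14° + 45.00°) = -99.86°

At ω = 180 rad/s:
zero (1 + j180·0.025) = 1 + j4.5 → |·| ≈ 4.6098, ∠ ≈ 77.47°
zero (1 + j180·0.005) = 1 + j0.9 → |·| ≈ 1.3454, ∠ ≈ 41.99°
pole (1 + j180·1) = 1 + j180 → |·| ≈ 180, ∠ ≈ 89.68°
pole (1 + j180·0.05) = 1 + j9 → |·| ≈ 9.0554, ∠ ≈ 83.66°
|L| = 8e+04 · 4.6098 · 1.3454 / (180 · 9.0554) ≈ 304.4
Gain = 20 log₁₀(304.4) ≈ 49.67 dB
∠L = (77.47° + 41.99°) − (89.68° + 83.66°) = -53.88°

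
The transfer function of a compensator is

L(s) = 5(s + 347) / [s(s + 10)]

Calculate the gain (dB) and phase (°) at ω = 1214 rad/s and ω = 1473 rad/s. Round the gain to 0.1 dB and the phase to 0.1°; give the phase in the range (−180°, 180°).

At s = jω = j1214:
zero (s+347): 347 + j1214 → |·| = √(347²+1214²) = √1594205 ≈ 1262.6, ∠ = arctan(1214/347) ≈ 74.05°
pole (s+10): 10 + j1214 → |·| = √(10²+1214²) = √1473896 ≈ 1214, ∠ = arctan(1214/10) ≈ 89.53°
pole at origin: |s| = 1214, ∠ = 90.00° (in denominator)
|L| = 5 · 1262.6 / 1.4738e+06 ≈ 0.0042835
Gain = 20 log₁₀(0.0042835) ≈ -47.36 dB
∠L = 74.05° − 179.53° = -105.48°

At s = jω = j1473:
zero (s+347): 347 + j1473 → |·| = √(347²+1473²) = √2290138 ≈ 1513.3, ∠ = arctan(1473/347) ≈ 76.74°
pole (s+10): 10 + j1473 → |·| = √(10²+1473²) = √2169829 ≈ 1473, ∠ = arctan(1473/10) ≈ 89.61°
pole at origin: |s| = 1473, ∠ = 90.00° (in denominator)
|L| = 5 · 1513.3 / 2.1697e+06 ≈ 0.0034873
Gain = 20 log₁₀(0.0034873) ≈ -49.15 dB
∠L = 76.74° − 179.61° = -102.87°

ω = 1214: -47.4 dB, -105.5°; ω = 1473: -49.2 dB, -102.9°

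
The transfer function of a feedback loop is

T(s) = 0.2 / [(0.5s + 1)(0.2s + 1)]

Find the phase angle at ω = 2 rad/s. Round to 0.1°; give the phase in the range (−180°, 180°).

At ω = 2 rad/s:
pole (1 + j2·0.5) = 1 + j1 → |·| ≈ 1.4142, ∠ ≈ 45.00°
pole (1 + j2·0.2) = 1 + j0.4 → |·| ≈ 1.077, ∠ ≈ 21.80°
∠T = (0°) − (45.00° + 21.80°) = -66.80°

-66.8°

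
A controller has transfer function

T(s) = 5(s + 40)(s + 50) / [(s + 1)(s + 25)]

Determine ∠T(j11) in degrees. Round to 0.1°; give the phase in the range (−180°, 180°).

At s = jω = j11:
zero (s+40): 40 + j11 → |·| = √(40²+11²) = √1721 ≈ 41.485, ∠ = arctan(11/40) ≈ 15.38°
zero (s+50): 50 + j11 → |·| = √(50²+11²) = √2621 ≈ 51.196, ∠ = arctan(11/50) ≈ 12.41°
pole (s+1): 1 + j11 → |·| = √(1²+11²) = √122 ≈ 11.045, ∠ = arctan(11/1) ≈ 84.81°
pole (s+25): 25 + j11 → |·| = √(25²+11²) = √746 ≈ 27.313, ∠ = arctan(11/25) ≈ 23.75°
∠T = 27.79° − 108.56° = -80.77°

-80.8°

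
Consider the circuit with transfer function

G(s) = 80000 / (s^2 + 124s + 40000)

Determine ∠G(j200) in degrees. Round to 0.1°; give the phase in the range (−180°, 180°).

At s = jω = j200:
quadratic: (j200)² + 124·j200 + 40000 = 0 + j24800 → |·| ≈ 24800, ∠ ≈ 90.00°
∠G = 0.00° − 90.00° = -90.00°

-90.0°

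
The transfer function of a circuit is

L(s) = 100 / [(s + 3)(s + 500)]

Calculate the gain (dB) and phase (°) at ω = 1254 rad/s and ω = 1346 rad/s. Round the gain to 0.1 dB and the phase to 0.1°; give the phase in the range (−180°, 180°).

At s = jω = j1254:
pole (s+3): 3 + j1254 → |·| = √(3²+1254²) = √1572525 ≈ 1254, ∠ = arctan(1254/3) ≈ 89.86°
pole (s+500): 500 + j1254 → |·| = √(500²+1254²) = √1822516 ≈ 1350, ∠ = arctan(1254/500) ≈ 68.26°
|L| = 100 / 1.6929e+06 ≈ 5.907e-05
Gain = 20 log₁₀(5.907e-05) ≈ -84.57 dB
∠L = 0.00° − 158.12° = -158.12°

At s = jω = j1346:
pole (s+3): 3 + j1346 → |·| = √(3²+1346²) = √1811725 ≈ 1346, ∠ = arctan(1346/3) ≈ 89.87°
pole (s+500): 500 + j1346 → |·| = √(500²+1346²) = √2061716 ≈ 1435.9, ∠ = arctan(1346/500) ≈ 69.62°
|L| = 100 / 1.9327e+06 ≈ 5.1741e-05
Gain = 20 log₁₀(5.1741e-05) ≈ -85.72 dB
∠L = 0.00° − 159.49° = -159.49°

ω = 1254: -84.6 dB, -158.1°; ω = 1346: -85.7 dB, -159.5°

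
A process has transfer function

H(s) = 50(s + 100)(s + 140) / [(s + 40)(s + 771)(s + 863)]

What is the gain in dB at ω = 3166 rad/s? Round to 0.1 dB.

At s = jω = j3166:
zero (s+100): 100 + j3166 → |·| = √(100²+3166²) = √10033556 ≈ 3167.6, ∠ = arctan(3166/100) ≈ 88.19°
zero (s+140): 140 + j3166 → |·| = √(140²+3166²) = √10043156 ≈ 3169.1, ∠ = arctan(3166/140) ≈ 87.47°
pole (s+40): 40 + j3166 → |·| = √(40²+3166²) = √10025156 ≈ 3166.3, ∠ = arctan(3166/40) ≈ 89.28°
pole (s+771): 771 + j3166 → |·| = √(771²+3166²) = √10617997 ≈ 3258.5, ∠ = arctan(3166/771) ≈ 76.31°
pole (s+863): 863 + j3166 → |·| = √(863²+3166²) = √10768325 ≈ 3281.5, ∠ = arctan(3166/863) ≈ 74.75°
|H| = 50 · 1.0038e+07 / 3.3857e+10 ≈ 0.014824
Gain = 20 log₁₀(0.014824) ≈ -36.58 dB

-36.6 dB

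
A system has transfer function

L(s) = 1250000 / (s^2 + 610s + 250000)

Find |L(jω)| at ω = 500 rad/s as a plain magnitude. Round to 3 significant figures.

4.10

At s = jω = j500:
quadratic: (j500)² + 610·j500 + 250000 = 0 + j305000 → |·| ≈ 3.05e+05, ∠ ≈ 90.00°
|L| = 1250000 / 3.05e+05 ≈ 4.0984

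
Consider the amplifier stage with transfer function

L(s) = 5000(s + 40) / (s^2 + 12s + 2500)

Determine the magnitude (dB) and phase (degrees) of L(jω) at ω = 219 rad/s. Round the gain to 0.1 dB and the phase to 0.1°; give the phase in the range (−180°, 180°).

27.8 dB, -97.0°

At s = jω = j219:
zero (s+40): 40 + j219 → |·| = √(40²+219²) = √49561 ≈ 222.62, ∠ = arctan(219/40) ≈ 79.65°
quadratic: (j219)² + 12·j219 + 2500 = -45461 + j2628 → |·| ≈ 45537, ∠ ≈ 176.69°
|L| = 5000 · 222.62 / 45537 ≈ 24.444
Gain = 20 log₁₀(24.444) ≈ 27.76 dB
∠L = 79.65° − 176.69° = -97.04°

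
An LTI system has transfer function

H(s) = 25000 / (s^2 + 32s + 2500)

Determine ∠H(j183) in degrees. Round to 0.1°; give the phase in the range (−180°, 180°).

At s = jω = j183:
quadratic: (j183)² + 32·j183 + 2500 = -30989 + j5856 → |·| ≈ 31537, ∠ ≈ 169.30°
∠H = 0.00° − 169.30° = -169.30°

-169.3°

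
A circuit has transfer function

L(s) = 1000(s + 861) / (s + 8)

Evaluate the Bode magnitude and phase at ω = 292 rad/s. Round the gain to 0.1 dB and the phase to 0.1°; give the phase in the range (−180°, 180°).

69.9 dB, -69.7°

At s = jω = j292:
zero (s+861): 861 + j292 → |·| = √(861²+292²) = √826585 ≈ 909.17, ∠ = arctan(292/861) ≈ 18.73°
pole (s+8): 8 + j292 → |·| = √(8²+292²) = √85328 ≈ 292.11, ∠ = arctan(292/8) ≈ 88.43°
|L| = 1000 · 909.17 / 292.11 ≈ 3112.4
Gain = 20 log₁₀(3112.4) ≈ 69.86 dB
∠L = 18.73° − 88.43° = -69.70°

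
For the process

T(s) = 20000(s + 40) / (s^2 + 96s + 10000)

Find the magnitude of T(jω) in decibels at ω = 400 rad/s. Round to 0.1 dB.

At s = jω = j400:
zero (s+40): 40 + j400 → |·| = √(40²+400²) = √161600 ≈ 402, ∠ = arctan(400/40) ≈ 84.29°
quadratic: (j400)² + 96·j400 + 10000 = -150000 + j38400 → |·| ≈ 1.5484e+05, ∠ ≈ 165.64°
|T| = 20000 · 402 / 1.5484e+05 ≈ 51.925
Gain = 20 log₁₀(51.925) ≈ 34.31 dB

34.3 dB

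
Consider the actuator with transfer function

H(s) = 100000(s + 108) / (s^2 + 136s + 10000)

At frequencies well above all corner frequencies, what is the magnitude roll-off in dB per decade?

-20 dB/decade

Each pole contributes −20 dB/decade at high frequency; each zero contributes +20 dB/decade.
Net: 1 zero(s) − 2 pole(s) → -20 dB/decade.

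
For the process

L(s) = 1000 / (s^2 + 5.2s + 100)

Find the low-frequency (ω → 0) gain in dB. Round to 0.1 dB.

20.0 dB

L(0) = 1000 / 100 = 10
20 log₁₀(10) ≈ 20.00 dB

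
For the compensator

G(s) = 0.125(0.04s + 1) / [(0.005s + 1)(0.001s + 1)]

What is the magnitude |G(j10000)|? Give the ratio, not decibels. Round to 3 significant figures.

At ω = 10000 rad/s:
zero (1 + j10000·0.04) = 1 + j400 → |·| ≈ 400, ∠ ≈ 89.86°
pole (1 + j10000·0.005) = 1 + j50 → |·| ≈ 50.01, ∠ ≈ 88.85°
pole (1 + j10000·0.001) = 1 + j10 → |·| ≈ 10.05, ∠ ≈ 84.29°
|G| = 0.125 · 400 / (50.01 · 10.05) ≈ 0.099483

0.0995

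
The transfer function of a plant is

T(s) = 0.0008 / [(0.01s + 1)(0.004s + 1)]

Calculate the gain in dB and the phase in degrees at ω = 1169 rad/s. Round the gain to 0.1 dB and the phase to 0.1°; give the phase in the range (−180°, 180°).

At ω = 1169 rad/s:
pole (1 + j1169·0.01) = 1 + j11.69 → |·| ≈ 11.733, ∠ ≈ 85.11°
pole (1 + j1169·0.004) = 1 + j4.676 → |·| ≈ 4.7817, ∠ ≈ 77.93°
|T| = 0.0008 · 1 / (11.733 · 4.7817) ≈ 1.4259e-05
Gain = 20 log₁₀(1.4259e-05) ≈ -96.92 dB
∠T = (0°) − (85.11° + 77.93°) = -163.04°

-96.9 dB, -163.0°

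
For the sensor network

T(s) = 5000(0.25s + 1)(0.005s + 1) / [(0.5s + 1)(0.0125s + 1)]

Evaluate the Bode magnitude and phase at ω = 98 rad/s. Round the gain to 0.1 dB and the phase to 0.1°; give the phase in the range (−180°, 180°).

64.9 dB, -25.8°

At ω = 98 rad/s:
zero (1 + j98·0.25) = 1 + j24.5 → |·| ≈ 24.52, ∠ ≈ 87.66°
zero (1 + j98·0.005) = 1 + j0.49 → |·| ≈ 1.1136, ∠ ≈ 26.10°
pole (1 + j98·0.5) = 1 + j49 → |·| ≈ 49.01, ∠ ≈ 88.83°
pole (1 + j98·0.0125) = 1 + j1.225 → |·| ≈ 1.5813, ∠ ≈ 50.77°
|T| = 5000 · 24.52 · 1.1136 / (49.01 · 1.5813) ≈ 1761.7
Gain = 20 log₁₀(1761.7) ≈ 64.92 dB
∠T = (87.66° + 26.10°) − (88.83° + 50.77°) = -25.84°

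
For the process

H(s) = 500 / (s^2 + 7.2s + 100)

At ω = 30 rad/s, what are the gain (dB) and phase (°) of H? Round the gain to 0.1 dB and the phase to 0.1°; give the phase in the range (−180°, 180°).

-4.4 dB, -164.9°

At s = jω = j30:
quadratic: (j30)² + 7.2·j30 + 100 = -800 + j216 → |·| ≈ 828.65, ∠ ≈ 164.89°
|H| = 500 / 828.65 ≈ 0.60339
Gain = 20 log₁₀(0.60339) ≈ -4.39 dB
∠H = 0.00° − 164.89° = -164.89°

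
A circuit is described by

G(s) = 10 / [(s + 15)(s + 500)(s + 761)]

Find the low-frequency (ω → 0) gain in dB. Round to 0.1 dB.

G(0) = 10 / (15·500·761) ≈ 1.7521e-06
20 log₁₀(1.7521e-06) ≈ -115.13 dB

-115.1 dB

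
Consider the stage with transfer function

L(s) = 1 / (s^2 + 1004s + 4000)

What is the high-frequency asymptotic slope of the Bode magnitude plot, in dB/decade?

Each pole contributes −20 dB/decade at high frequency; each zero contributes +20 dB/decade.
Net: 0 zero(s) − 2 pole(s) → -40 dB/decade.

-40 dB/decade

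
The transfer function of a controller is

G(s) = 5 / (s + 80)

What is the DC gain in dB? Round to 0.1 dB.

-24.1 dB

G(0) = 5 / 80 = 0.0625
20 log₁₀(0.0625) ≈ -24.08 dB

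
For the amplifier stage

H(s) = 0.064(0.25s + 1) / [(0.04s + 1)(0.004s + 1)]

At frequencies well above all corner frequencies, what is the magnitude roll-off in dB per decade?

-20 dB/decade

Each pole contributes −20 dB/decade at high frequency; each zero contributes +20 dB/decade.
Net: 1 zero(s) − 2 pole(s) → -20 dB/decade.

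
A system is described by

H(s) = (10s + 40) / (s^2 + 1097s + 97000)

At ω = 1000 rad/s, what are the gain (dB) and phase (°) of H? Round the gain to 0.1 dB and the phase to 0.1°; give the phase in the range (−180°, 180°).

-43.1 dB, -39.7°

Substitute s = j1000:
Numerator: 10(j1000) + 40 = 40 + j10000
Denominator: (j1000)^2 + 1097(j1000) + 97000 = -903000 + j1097000
|N| = √(40² + 10000²) ≈ 10000, ∠N ≈ 89.77°
|D| = √(903000² + 1097000²) ≈ 1.4209e+06, ∠D ≈ 129.46°
|H| = 10000 / 1.4209e+06 ≈ 0.0070378
Gain = 20 log₁₀(0.0070378) ≈ -43.05 dB
∠H = 89.77° − 129.46° = -39.69°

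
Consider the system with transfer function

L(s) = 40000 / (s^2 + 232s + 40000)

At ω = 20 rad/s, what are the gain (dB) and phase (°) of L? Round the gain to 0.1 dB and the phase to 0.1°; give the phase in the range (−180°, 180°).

At s = jω = j20:
quadratic: (j20)² + 232·j20 + 40000 = 39600 + j4640 → |·| ≈ 39871, ∠ ≈ 6.68°
|L| = 40000 / 39871 ≈ 1.0032
Gain = 20 log₁₀(1.0032) ≈ 0.03 dB
∠L = 0.00° − 6.68° = -6.68°

0.0 dB, -6.7°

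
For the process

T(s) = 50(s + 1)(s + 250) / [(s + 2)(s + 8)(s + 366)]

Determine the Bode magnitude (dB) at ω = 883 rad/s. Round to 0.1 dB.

-25.3 dB

At s = jω = j883:
zero (s+1): 1 + j883 → |·| = √(1²+883²) = √779690 ≈ 883, ∠ = arctan(883/1) ≈ 89.94°
zero (s+250): 250 + j883 → |·| = √(250²+883²) = √842189 ≈ 917.71, ∠ = arctan(883/250) ≈ 74.19°
pole (s+2): 2 + j883 → |·| = √(2²+883²) = √779693 ≈ 883, ∠ = arctan(883/2) ≈ 89.87°
pole (s+8): 8 + j883 → |·| = √(8²+883²) = √779753 ≈ 883.04, ∠ = arctan(883/8) ≈ 89.48°
pole (s+366): 366 + j883 → |·| = √(366²+883²) = √913645 ≈ 955.85, ∠ = arctan(883/366) ≈ 67.49°
|T| = 50 · 8.1034e+05 / 7.453e+08 ≈ 0.054363
Gain = 20 log₁₀(0.054363) ≈ -25.29 dB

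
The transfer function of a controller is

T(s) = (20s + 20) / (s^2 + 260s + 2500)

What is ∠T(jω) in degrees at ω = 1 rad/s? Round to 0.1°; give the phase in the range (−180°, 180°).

Substitute s = j1:
Numerator: 20(j1) + 20 = 20 + j20
Denominator: (j1)^2 + 260(j1) + 2500 = 2499 + j260
|N| = √(20² + 20²) ≈ 28.284, ∠N ≈ 45.00°
|D| = √(2499² + 260²) ≈ 2512.5, ∠D ≈ 5.94°
∠T = 45.00° − 5.94° = 39.06°

39.1°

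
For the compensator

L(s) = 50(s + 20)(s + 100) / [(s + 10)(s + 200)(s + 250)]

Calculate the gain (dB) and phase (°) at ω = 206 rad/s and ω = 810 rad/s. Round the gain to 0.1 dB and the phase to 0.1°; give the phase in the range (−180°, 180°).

At s = jω = j206:
zero (s+20): 20 + j206 → |·| = √(20²+206²) = √42836 ≈ 206.97, ∠ = arctan(206/20) ≈ 84.45°
zero (s+100): 100 + j206 → |·| = √(100²+206²) = √52436 ≈ 228.99, ∠ = arctan(206/100) ≈ 64.11°
pole (s+10): 10 + j206 → |·| = √(10²+206²) = √42536 ≈ 206.24, ∠ = arctan(206/10) ≈ 87.22°
pole (s+200): 200 + j206 → |·| = √(200²+206²) = √82436 ≈ 287.12, ∠ = arctan(206/200) ≈ 45.85°
pole (s+250): 250 + j206 → |·| = √(250²+206²) = √104936 ≈ 323.94, ∠ = arctan(206/250) ≈ 39.49°
|L| = 50 · 47394 / 1.9182e+07 ≈ 0.12354
Gain = 20 log₁₀(0.12354) ≈ -18.16 dB
∠L = 148.56° − 172.56° = -24.00°

At s = jω = j810:
zero (s+20): 20 + j810 → |·| = √(20²+810²) = √656500 ≈ 810.25, ∠ = arctan(810/20) ≈ 88.59°
zero (s+100): 100 + j810 → |·| = √(100²+810²) = √666100 ≈ 816.15, ∠ = arctan(810/100) ≈ 82.96°
pole (s+10): 10 + j810 → |·| = √(10²+810²) = √656200 ≈ 810.06, ∠ = arctan(810/10) ≈ 89.29°
pole (s+200): 200 + j810 → |·| = √(200²+810²) = √696100 ≈ 834.33, ∠ = arctan(810/200) ≈ 76.13°
pole (s+250): 250 + j810 → |·| = √(250²+810²) = √718600 ≈ 847.7, ∠ = arctan(810/250) ≈ 72.85°
|L| = 50 · 6.6129e+05 / 5.7292e+08 ≈ 0.057712
Gain = 20 log₁₀(0.057712) ≈ -24.77 dB
∠L = 171.55° − 238.27° = -66.72°

ω = 206: -18.2 dB, -24.0°; ω = 810: -24.8 dB, -66.7°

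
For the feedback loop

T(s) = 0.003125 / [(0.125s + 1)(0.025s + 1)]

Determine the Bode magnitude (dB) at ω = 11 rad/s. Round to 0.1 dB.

At ω = 11 rad/s:
pole (1 + j11·0.125) = 1 + j1.375 → |·| ≈ 1.7002, ∠ ≈ 53.97°
pole (1 + j11·0.025) = 1 + j0.275 → |·| ≈ 1.0371, ∠ ≈ 15.38°
|T| = 0.003125 · 1 / (1.7002 · 1.0371) ≈ 0.0017723
Gain = 20 log₁₀(0.0017723) ≈ -55.03 dB

-55.0 dB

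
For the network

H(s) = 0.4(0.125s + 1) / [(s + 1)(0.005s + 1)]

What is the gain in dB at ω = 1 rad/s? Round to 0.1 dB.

At ω = 1 rad/s:
zero (1 + j1·0.125) = 1 + j0.125 → |·| ≈ 1.0078, ∠ ≈ 7.13°
pole (1 + j1·1) = 1 + j1 → |·| ≈ 1.4142, ∠ ≈ 45.00°
pole (1 + j1·0.005) = 1 + j0.005 → |·| ≈ 1, ∠ ≈ 0.29°
|H| = 0.4 · 1.0078 / (1.4142 · 1) ≈ 0.28505
Gain = 20 log₁₀(0.28505) ≈ -10.90 dB

-10.9 dB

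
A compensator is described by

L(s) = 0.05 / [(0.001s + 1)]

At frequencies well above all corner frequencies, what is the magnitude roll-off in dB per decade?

Each pole contributes −20 dB/decade at high frequency; each zero contributes +20 dB/decade.
Net: 0 zero(s) − 1 pole(s) → -20 dB/decade.

-20 dB/decade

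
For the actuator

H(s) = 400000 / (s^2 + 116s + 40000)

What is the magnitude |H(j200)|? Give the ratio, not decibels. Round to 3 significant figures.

17.2

At s = jω = j200:
quadratic: (j200)² + 116·j200 + 40000 = 0 + j23200 → |·| ≈ 23200, ∠ ≈ 90.00°
|H| = 400000 / 23200 ≈ 17.241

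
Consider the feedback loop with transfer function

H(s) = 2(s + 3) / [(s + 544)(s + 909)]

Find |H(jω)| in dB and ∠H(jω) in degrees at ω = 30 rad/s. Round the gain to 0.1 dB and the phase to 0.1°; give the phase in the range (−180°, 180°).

At s = jω = j30:
zero (s+3): 3 + j30 → |·| = √(3²+30²) = √909 ≈ 30.15, ∠ = arctan(30/3) ≈ 84.29°
pole (s+544): 544 + j30 → |·| = √(544²+30²) = √296836 ≈ 544.83, ∠ = arctan(30/544) ≈ 3.16°
pole (s+909): 909 + j30 → |·| = √(909²+30²) = √827181 ≈ 909.49, ∠ = arctan(30/909) ≈ 1.89°
|H| = 2 · 30.15 / 4.9552e+05 ≈ 0.00012169
Gain = 20 log₁₀(0.00012169) ≈ -78.29 dB
∠H = 84.29° − 5.05° = 79.24°

-78.3 dB, 79.2°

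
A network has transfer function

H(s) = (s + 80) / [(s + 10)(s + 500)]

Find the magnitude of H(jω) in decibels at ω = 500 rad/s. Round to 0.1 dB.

At s = jω = j500:
zero (s+80): 80 + j500 → |·| = √(80²+500²) = √256400 ≈ 506.36, ∠ = arctan(500/80) ≈ 80.91°
pole (s+10): 10 + j500 → |·| = √(10²+500²) = √250100 ≈ 500.1, ∠ = arctan(500/10) ≈ 88.85°
pole (s+500): 500 + j500 → |·| = √(500²+500²) = √500000 ≈ 707.11, ∠ = arctan(500/500) ≈ 45.00°
|H| = 1 · 506.36 / 3.5363e+05 ≈ 0.0014319
Gain = 20 log₁₀(0.0014319) ≈ -56.88 dB

-56.9 dB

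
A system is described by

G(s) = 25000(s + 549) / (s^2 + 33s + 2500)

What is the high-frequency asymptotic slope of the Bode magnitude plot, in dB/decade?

Each pole contributes −20 dB/decade at high frequency; each zero contributes +20 dB/decade.
Net: 1 zero(s) − 2 pole(s) → -20 dB/decade.

-20 dB/decade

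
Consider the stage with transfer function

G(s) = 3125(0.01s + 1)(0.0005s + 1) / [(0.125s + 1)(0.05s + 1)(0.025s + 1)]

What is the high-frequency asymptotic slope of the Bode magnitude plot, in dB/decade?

Each pole contributes −20 dB/decade at high frequency; each zero contributes +20 dB/decade.
Net: 2 zero(s) − 3 pole(s) → -20 dB/decade.

-20 dB/decade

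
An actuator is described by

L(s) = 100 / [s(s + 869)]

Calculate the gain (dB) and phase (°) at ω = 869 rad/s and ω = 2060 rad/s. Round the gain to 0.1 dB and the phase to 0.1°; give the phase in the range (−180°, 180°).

ω = 869: -80.6 dB, -135.0°; ω = 2060: -93.3 dB, -157.1°

At s = jω = j869:
pole (s+869): 869 + j869 → |·| = √(869²+869²) = √1510322 ≈ 1229, ∠ = arctan(869/869) ≈ 45.00°
pole at origin: |s| = 869, ∠ = 90.00° (in denominator)
|L| = 100 / 1.068e+06 ≈ 9.3633e-05
Gain = 20 log₁₀(9.3633e-05) ≈ -80.57 dB
∠L = 0.00° − 135.00° = -135.00°

At s = jω = j2060:
pole (s+869): 869 + j2060 → |·| = √(869²+2060²) = √4998761 ≈ 2235.8, ∠ = arctan(2060/869) ≈ 67.13°
pole at origin: |s| = 2060, ∠ = 90.00° (in denominator)
|L| = 100 / 4.6057e+06 ≈ 2.1712e-05
Gain = 20 log₁₀(2.1712e-05) ≈ -93.27 dB
∠L = 0.00° − 157.13° = -157.13°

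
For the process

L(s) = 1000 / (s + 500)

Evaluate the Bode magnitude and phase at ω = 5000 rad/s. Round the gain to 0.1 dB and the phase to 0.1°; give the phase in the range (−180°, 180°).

-14.0 dB, -84.3°

At s = jω = j5000:
pole (s+500): 500 + j5000 → |·| = √(500²+5000²) = √25250000 ≈ 5024.9, ∠ = arctan(5000/500) ≈ 84.29°
|L| = 1000 / 5024.9 ≈ 0.19901
Gain = 20 log₁₀(0.19901) ≈ -14.02 dB
∠L = 0.00° − 84.29° = -84.29°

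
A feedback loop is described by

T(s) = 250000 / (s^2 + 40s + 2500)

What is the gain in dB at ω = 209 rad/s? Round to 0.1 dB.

15.5 dB

At s = jω = j209:
quadratic: (j209)² + 40·j209 + 2500 = -41181 + j8360 → |·| ≈ 42021, ∠ ≈ 168.52°
|T| = 250000 / 42021 ≈ 5.9494
Gain = 20 log₁₀(5.9494) ≈ 15.49 dB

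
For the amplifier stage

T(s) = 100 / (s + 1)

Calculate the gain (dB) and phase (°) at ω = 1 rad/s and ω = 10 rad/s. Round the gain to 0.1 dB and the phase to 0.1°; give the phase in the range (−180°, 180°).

ω = 1: 37.0 dB, -45.0°; ω = 10: 20.0 dB, -84.3°

At s = jω = j1:
pole (s+1): 1 + j1 → |·| = √(1²+1²) = √2 ≈ 1.4142, ∠ = arctan(1/1) ≈ 45.00°
|T| = 100 / 1.4142 ≈ 70.711
Gain = 20 log₁₀(70.711) ≈ 36.99 dB
∠T = 0.00° − 45.00° = -45.00°

At s = jω = j10:
pole (s+1): 1 + j10 → |·| = √(1²+10²) = √101 ≈ 10.05, ∠ = arctan(10/1) ≈ 84.29°
|T| = 100 / 10.05 ≈ 9.9502
Gain = 20 log₁₀(9.9502) ≈ 19.96 dB
∠T = 0.00° − 84.29° = -84.29°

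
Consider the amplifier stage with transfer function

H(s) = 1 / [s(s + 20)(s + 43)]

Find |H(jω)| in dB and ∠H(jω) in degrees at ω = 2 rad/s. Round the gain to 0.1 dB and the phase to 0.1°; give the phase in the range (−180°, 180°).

At s = jω = j2:
pole (s+20): 20 + j2 → |·| = √(20²+2²) = √404 ≈ 20.1, ∠ = arctan(2/20) ≈ 5.71°
pole (s+43): 43 + j2 → |·| = √(43²+2²) = √1853 ≈ 43.046, ∠ = arctan(2/43) ≈ 2.66°
pole at origin: |s| = 2, ∠ = 90.00° (in denominator)
|H| = 1 / 1730.4 ≈ 0.0005779
Gain = 20 log₁₀(0.0005779) ≈ -64.76 dB
∠H = 0.00° − 98.37° = -98.37°

-64.8 dB, -98.4°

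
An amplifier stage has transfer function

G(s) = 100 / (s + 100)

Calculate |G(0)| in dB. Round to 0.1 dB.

0.0 dB

G(0) = 100 / 100 = 1
20 log₁₀(1) ≈ 0.00 dB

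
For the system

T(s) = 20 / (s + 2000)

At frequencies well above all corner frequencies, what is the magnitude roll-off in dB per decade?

-20 dB/decade

Each pole contributes −20 dB/decade at high frequency; each zero contributes +20 dB/decade.
Net: 0 zero(s) − 1 pole(s) → -20 dB/decade.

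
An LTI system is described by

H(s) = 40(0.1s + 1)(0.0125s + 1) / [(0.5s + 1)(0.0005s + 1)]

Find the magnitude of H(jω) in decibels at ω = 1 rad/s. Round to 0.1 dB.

At ω = 1 rad/s:
zero (1 + j1·0.1) = 1 + j0.1 → |·| ≈ 1.005, ∠ ≈ 5.71°
zero (1 + j1·0.0125) = 1 + j0.0125 → |·| ≈ 1.0001, ∠ ≈ 0.72°
pole (1 + j1·0.5) = 1 + j0.5 → |·| ≈ 1.118, ∠ ≈ 26.57°
pole (1 + j1·0.0005) = 1 + j0.0005 → |·| ≈ 1, ∠ ≈ 0.03°
|H| = 40 · 1.005 · 1.0001 / (1.118 · 1) ≈ 35.961
Gain = 20 log₁₀(35.961) ≈ 31.12 dB

31.1 dB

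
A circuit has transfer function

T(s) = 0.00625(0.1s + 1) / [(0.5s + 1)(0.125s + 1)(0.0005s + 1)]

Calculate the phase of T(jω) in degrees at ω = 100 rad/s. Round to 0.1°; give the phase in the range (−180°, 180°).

-92.9°

At ω = 100 rad/s:
zero (1 + j100·0.1) = 1 + j10 → |·| ≈ 10.05, ∠ ≈ 84.29°
pole (1 + j100·0.5) = 1 + j50 → |·| ≈ 50.01, ∠ ≈ 88.85°
pole (1 + j100·0.125) = 1 + j12.5 → |·| ≈ 12.54, ∠ ≈ 85.43°
pole (1 + j100·0.0005) = 1 + j0.05 → |·| ≈ 1.0012, ∠ ≈ 2.86°
∠T = (84.29°) − (88.85° + 85.43° + 2.86°) = -92.85°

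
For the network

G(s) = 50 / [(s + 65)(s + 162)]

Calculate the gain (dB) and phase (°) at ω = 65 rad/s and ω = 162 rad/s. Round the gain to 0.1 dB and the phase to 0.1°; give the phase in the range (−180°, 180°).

ω = 65: -50.1 dB, -66.9°; ω = 162: -58.1 dB, -113.1°

At s = jω = j65:
pole (s+65): 65 + j65 → |·| = √(65²+65²) = √8450 ≈ 91.924, ∠ = arctan(65/65) ≈ 45.00°
pole (s+162): 162 + j65 → |·| = √(162²+65²) = √30469 ≈ 174.55, ∠ = arctan(65/162) ≈ 21.86°
|G| = 50 / 16045 ≈ 0.0031162
Gain = 20 log₁₀(0.0031162) ≈ -50.13 dB
∠G = 0.00° − 66.86° = -66.86°

At s = jω = j162:
pole (s+65): 65 + j162 → |·| = √(65²+162²) = √30469 ≈ 174.55, ∠ = arctan(162/65) ≈ 68.14°
pole (s+162): 162 + j162 → |·| = √(162²+162²) = √52488 ≈ 229.1, ∠ = arctan(162/162) ≈ 45.00°
|G| = 50 / 39989 ≈ 0.0012503
Gain = 20 log₁₀(0.0012503) ≈ -58.06 dB
∠G = 0.00° − 113.14° = -113.14°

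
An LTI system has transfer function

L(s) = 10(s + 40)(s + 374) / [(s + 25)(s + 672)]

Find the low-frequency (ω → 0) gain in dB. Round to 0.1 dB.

19.0 dB

L(0) = 10·40·374 / (25·672) ≈ 8.9048
20 log₁₀(8.9048) ≈ 18.99 dB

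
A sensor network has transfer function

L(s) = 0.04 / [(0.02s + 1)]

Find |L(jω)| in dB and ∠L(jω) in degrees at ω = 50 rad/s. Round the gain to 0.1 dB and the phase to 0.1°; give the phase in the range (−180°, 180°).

-31.0 dB, -45.0°

At ω = 50 rad/s:
pole (1 + j50·0.02) = 1 + j1 → |·| ≈ 1.4142, ∠ ≈ 45.00°
|L| = 0.04 · 1 / (1.4142) ≈ 0.028285
Gain = 20 log₁₀(0.028285) ≈ -30.97 dB
∠L = (0°) − (45.00°) = -45.00°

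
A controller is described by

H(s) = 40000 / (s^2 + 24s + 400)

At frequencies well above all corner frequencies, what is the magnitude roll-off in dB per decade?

Each pole contributes −20 dB/decade at high frequency; each zero contributes +20 dB/decade.
Net: 0 zero(s) − 2 pole(s) → -40 dB/decade.

-40 dB/decade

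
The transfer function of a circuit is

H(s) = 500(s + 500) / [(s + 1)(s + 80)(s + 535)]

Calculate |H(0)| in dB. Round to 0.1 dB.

H(0) = 500·500 / (1·80·535) ≈ 5.8411
20 log₁₀(5.8411) ≈ 15.33 dB

15.3 dB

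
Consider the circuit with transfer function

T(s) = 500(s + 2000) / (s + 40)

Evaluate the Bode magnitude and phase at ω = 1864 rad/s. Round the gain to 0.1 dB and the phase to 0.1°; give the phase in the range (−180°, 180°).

57.3 dB, -45.8°

At s = jω = j1864:
zero (s+2000): 2000 + j1864 → |·| = √(2000²+1864²) = √7474496 ≈ 2734, ∠ = arctan(1864/2000) ≈ 42.98°
pole (s+40): 40 + j1864 → |·| = √(40²+1864²) = √3476096 ≈ 1864.4, ∠ = arctan(1864/40) ≈ 88.77°
|T| = 500 · 2734 / 1864.4 ≈ 733.21
Gain = 20 log₁₀(733.21) ≈ 57.30 dB
∠T = 42.98° − 88.77° = -45.79°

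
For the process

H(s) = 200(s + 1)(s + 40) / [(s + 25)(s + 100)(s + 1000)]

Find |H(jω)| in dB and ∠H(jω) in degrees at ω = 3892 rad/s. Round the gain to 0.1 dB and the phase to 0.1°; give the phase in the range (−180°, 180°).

-26.1 dB, -74.4°

At s = jω = j3892:
zero (s+1): 1 + j3892 → |·| = √(1²+3892²) = √15147665 ≈ 3892, ∠ = arctan(3892/1) ≈ 89.99°
zero (s+40): 40 + j3892 → |·| = √(40²+3892²) = √15149264 ≈ 3892.2, ∠ = arctan(3892/40) ≈ 89.41°
pole (s+25): 25 + j3892 → |·| = √(25²+3892²) = √15148289 ≈ 3892.1, ∠ = arctan(3892/25) ≈ 89.63°
pole (s+100): 100 + j3892 → |·| = √(100²+3892²) = √15157664 ≈ 3893.3, ∠ = arctan(3892/100) ≈ 88.53°
pole (s+1000): 1000 + j3892 → |·| = √(1000²+3892²) = √16147664 ≈ 4018.4, ∠ = arctan(3892/1000) ≈ 75.59°
|H| = 200 · 1.5148e+07 / 6.0891e+10 ≈ 0.049754
Gain = 20 log₁₀(0.049754) ≈ -26.06 dB
∠H = 179.40° − 253.75° = -74.35°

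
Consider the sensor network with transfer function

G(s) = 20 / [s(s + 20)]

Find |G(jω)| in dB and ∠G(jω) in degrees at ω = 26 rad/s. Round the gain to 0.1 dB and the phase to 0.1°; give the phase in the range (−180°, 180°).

At s = jω = j26:
pole (s+20): 20 + j26 → |·| = √(20²+26²) = √1076 ≈ 32.802, ∠ = arctan(26/20) ≈ 52.43°
pole at origin: |s| = 26, ∠ = 90.00° (in denominator)
|G| = 20 / 852.85 ≈ 0.023451
Gain = 20 log₁₀(0.023451) ≈ -32.60 dB
∠G = 0.00° − 142.43° = -142.43°

-32.6 dB, -142.4°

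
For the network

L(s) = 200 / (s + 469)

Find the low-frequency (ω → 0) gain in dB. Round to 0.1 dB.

L(0) = 200 / (469) ≈ 0.42644
20 log₁₀(0.42644) ≈ -7.40 dB

-7.4 dB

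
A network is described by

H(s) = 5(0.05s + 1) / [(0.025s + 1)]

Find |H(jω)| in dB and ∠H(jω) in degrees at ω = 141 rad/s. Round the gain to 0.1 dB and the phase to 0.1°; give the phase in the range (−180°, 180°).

At ω = 141 rad/s:
zero (1 + j141·0.05) = 1 + j7.05 → |·| ≈ 7.1206, ∠ ≈ 81.93°
pole (1 + j141·0.025) = 1 + j3.525 → |·| ≈ 3.6641, ∠ ≈ 74.16°
|H| = 5 · 7.1206 / (3.6641) ≈ 9.7167
Gain = 20 log₁₀(9.7167) ≈ 19.75 dB
∠H = (81.93°) − (74.16°) = 7.77°

19.8 dB, 7.8°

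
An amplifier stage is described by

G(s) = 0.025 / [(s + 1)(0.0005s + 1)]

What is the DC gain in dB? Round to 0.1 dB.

-32.0 dB

G(0) = 0.025 · 1 / 1 = 0.025
20 log₁₀(0.025) ≈ -32.04 dB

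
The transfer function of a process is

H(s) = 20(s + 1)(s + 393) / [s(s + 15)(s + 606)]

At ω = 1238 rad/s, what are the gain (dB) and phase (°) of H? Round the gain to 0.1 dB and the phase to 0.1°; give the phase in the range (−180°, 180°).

-36.4 dB, -80.9°

At s = jω = j1238:
zero (s+1): 1 + j1238 → |·| = √(1²+1238²) = √1532645 ≈ 1238, ∠ = arctan(1238/1) ≈ 89.95°
zero (s+393): 393 + j1238 → |·| = √(393²+1238²) = √1687093 ≈ 1298.9, ∠ = arctan(1238/393) ≈ 72.39°
pole (s+15): 15 + j1238 → |·| = √(15²+1238²) = √1532869 ≈ 1238.1, ∠ = arctan(1238/15) ≈ 89.31°
pole (s+606): 606 + j1238 → |·| = √(606²+1238²) = √1899880 ≈ 1378.4, ∠ = arctan(1238/606) ≈ 63.92°
pole at origin: |s| = 1238, ∠ = 90.00° (in denominator)
|H| = 20 · 1.608e+06 / 2.1128e+09 ≈ 0.015222
Gain = 20 log₁₀(0.015222) ≈ -36.35 dB
∠H = 162.34° − 243.23° = -80.89°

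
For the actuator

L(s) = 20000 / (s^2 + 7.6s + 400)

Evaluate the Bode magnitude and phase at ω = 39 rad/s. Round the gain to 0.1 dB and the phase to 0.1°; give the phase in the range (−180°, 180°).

24.7 dB, -165.2°

At s = jω = j39:
quadratic: (j39)² + 7.6·j39 + 400 = -1121 + j296.4 → |·| ≈ 1159.5, ∠ ≈ 165.19°
|L| = 20000 / 1159.5 ≈ 17.249
Gain = 20 log₁₀(17.249) ≈ 24.74 dB
∠L = 0.00° − 165.19° = -165.19°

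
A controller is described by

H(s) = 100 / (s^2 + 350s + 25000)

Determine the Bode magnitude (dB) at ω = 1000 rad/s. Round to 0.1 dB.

Substitute s = j1000:
Numerator: 100 = 100 + j0
Denominator: (j1000)^2 + 350(j1000) + 25000 = -975000 + j350000
|N| = √(100² + 0²) ≈ 100, ∠N ≈ 0.00°
|D| = √(975000² + 350000²) ≈ 1.0359e+06, ∠D ≈ 160.25°
|H| = 100 / 1.0359e+06 ≈ 9.6534e-05
Gain = 20 log₁₀(9.6534e-05) ≈ -80.31 dB

-80.3 dB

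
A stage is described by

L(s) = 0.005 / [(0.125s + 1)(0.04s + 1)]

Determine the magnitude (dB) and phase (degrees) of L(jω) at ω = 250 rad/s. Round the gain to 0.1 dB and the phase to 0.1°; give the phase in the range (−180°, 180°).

-96.0 dB, -172.5°

At ω = 250 rad/s:
pole (1 + j250·0.125) = 1 + j31.25 → |·| ≈ 31.266, ∠ ≈ 88.17°
pole (1 + j250·0.04) = 1 + j10 → |·| ≈ 10.05, ∠ ≈ 84.29°
|L| = 0.005 · 1 / (31.266 · 10.05) ≈ 1.5912e-05
Gain = 20 log₁₀(1.5912e-05) ≈ -95.97 dB
∠L = (0°) − (88.17° + 84.29°) = -172.46°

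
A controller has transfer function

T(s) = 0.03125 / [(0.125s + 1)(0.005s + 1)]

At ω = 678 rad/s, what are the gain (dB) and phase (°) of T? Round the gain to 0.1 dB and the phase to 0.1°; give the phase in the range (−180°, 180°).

-79.6 dB, -162.9°

At ω = 678 rad/s:
pole (1 + j678·0.125) = 1 + j84.75 → |·| ≈ 84.756, ∠ ≈ 89.32°
pole (1 + j678·0.005) = 1 + j3.39 → |·| ≈ 3.5344, ∠ ≈ 73.56°
|T| = 0.03125 · 1 / (84.756 · 3.5344) ≈ 0.00010432
Gain = 20 log₁₀(0.00010432) ≈ -79.63 dB
∠T = (0°) − (89.32° + 73.56°) = -162.88°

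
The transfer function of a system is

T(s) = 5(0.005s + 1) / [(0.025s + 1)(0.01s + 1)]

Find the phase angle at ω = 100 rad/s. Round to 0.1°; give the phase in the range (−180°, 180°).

At ω = 100 rad/s:
zero (1 + j100·0.005) = 1 + j0.5 → |·| ≈ 1.118, ∠ ≈ 26.57°
pole (1 + j100·0.025) = 1 + j2.5 → |·| ≈ 2.6926, ∠ ≈ 68.20°
pole (1 + j100·0.01) = 1 + j1 → |·| ≈ 1.4142, ∠ ≈ 45.00°
∠T = (26.57°) − (68.20° + 45.00°) = -86.63°

-86.6°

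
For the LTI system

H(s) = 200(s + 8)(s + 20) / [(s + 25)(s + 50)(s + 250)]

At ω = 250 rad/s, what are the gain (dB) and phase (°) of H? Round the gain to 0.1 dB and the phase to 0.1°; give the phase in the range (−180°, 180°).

-5.1 dB, -34.4°

At s = jω = j250:
zero (s+8): 8 + j250 → |·| = √(8²+250²) = √62564 ≈ 250.13, ∠ = arctan(250/8) ≈ 88.17°
zero (s+20): 20 + j250 → |·| = √(20²+250²) = √62900 ≈ 250.8, ∠ = arctan(250/20) ≈ 85.43°
pole (s+25): 25 + j250 → |·| = √(25²+250²) = √63125 ≈ 251.25, ∠ = arctan(250/25) ≈ 84.29°
pole (s+50): 50 + j250 → |·| = √(50²+250²) = √65000 ≈ 254.95, ∠ = arctan(250/50) ≈ 78.69°
pole (s+250): 250 + j250 → |·| = √(250²+250²) = √125000 ≈ 353.55, ∠ = arctan(250/250) ≈ 45.00°
|H| = 200 · 62733 / 2.2647e+07 ≈ 0.55401
Gain = 20 log₁₀(0.55401) ≈ -5.13 dB
∠H = 173.60° − 207.98° = -34.38°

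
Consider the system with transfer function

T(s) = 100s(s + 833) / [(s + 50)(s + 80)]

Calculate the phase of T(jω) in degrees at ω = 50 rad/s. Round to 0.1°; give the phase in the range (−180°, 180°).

16.4°

At s = jω = j50:
zero (s+833): 833 + j50 → |·| = √(833²+50²) = √696389 ≈ 834.5, ∠ = arctan(50/833) ≈ 3.44°
zero at origin: s = j50 → |·| = 50, ∠ = 90.00°
pole (s+50): 50 + j50 → |·| = √(50²+50²) = √5000 ≈ 70.711, ∠ = arctan(50/50) ≈ 45.00°
pole (s+80): 80 + j50 → |·| = √(80²+50²) = √8900 ≈ 94.34, ∠ = arctan(50/80) ≈ 32.01°
∠T = 93.44° − 77.01° = 16.43°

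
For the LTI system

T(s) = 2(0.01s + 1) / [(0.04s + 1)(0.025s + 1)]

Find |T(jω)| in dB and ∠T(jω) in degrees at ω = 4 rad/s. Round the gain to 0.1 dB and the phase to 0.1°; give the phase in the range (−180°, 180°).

5.9 dB, -12.5°

At ω = 4 rad/s:
zero (1 + j4·0.01) = 1 + j0.04 → |·| ≈ 1.0008, ∠ ≈ 2.29°
pole (1 + j4·0.04) = 1 + j0.16 → |·| ≈ 1.0127, ∠ ≈ 9.09°
pole (1 + j4·0.025) = 1 + j0.1 → |·| ≈ 1.005, ∠ ≈ 5.71°
|T| = 2 · 1.0008 / (1.0127 · 1.005) ≈ 1.9667
Gain = 20 log₁₀(1.9667) ≈ 5.87 dB
∠T = (2.29°) − (9.09° + 5.71°) = -12.51°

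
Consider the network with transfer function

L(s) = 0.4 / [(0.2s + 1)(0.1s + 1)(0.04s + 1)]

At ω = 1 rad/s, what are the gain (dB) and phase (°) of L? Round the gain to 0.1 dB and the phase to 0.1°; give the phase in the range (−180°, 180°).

-8.2 dB, -19.3°

At ω = 1 rad/s:
pole (1 + j1·0.2) = 1 + j0.2 → |·| ≈ 1.0198, ∠ ≈ 11.31°
pole (1 + j1·0.1) = 1 + j0.1 → |·| ≈ 1.005, ∠ ≈ 5.71°
pole (1 + j1·0.04) = 1 + j0.04 → |·| ≈ 1.0008, ∠ ≈ 2.29°
|L| = 0.4 · 1 / (1.0198 · 1.005 · 1.0008) ≈ 0.38997
Gain = 20 log₁₀(0.38997) ≈ -8.18 dB
∠L = (0°) − (11.31° + 5.71° + 2.29°) = -19.31°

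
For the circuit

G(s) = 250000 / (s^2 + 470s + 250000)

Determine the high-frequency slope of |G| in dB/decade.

Each pole contributes −20 dB/decade at high frequency; each zero contributes +20 dB/decade.
Net: 0 zero(s) − 2 pole(s) → -40 dB/decade.

-40 dB/decade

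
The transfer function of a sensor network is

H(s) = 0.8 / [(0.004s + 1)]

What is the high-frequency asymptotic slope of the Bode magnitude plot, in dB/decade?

Each pole contributes −20 dB/decade at high frequency; each zero contributes +20 dB/decade.
Net: 0 zero(s) − 1 pole(s) → -20 dB/decade.

-20 dB/decade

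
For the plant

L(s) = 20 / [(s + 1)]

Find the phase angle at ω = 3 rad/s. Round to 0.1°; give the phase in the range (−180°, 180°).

At ω = 3 rad/s:
pole (1 + j3·1) = 1 + j3 → |·| ≈ 3.1623, ∠ ≈ 71.57°
∠L = (0°) − (71.57°) = -71.57°

-71.6°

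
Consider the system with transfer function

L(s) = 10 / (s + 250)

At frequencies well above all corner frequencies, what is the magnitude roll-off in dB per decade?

Each pole contributes −20 dB/decade at high frequency; each zero contributes +20 dB/decade.
Net: 0 zero(s) − 1 pole(s) → -20 dB/decade.

-20 dB/decade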